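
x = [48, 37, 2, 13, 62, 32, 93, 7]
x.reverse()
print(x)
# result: [7, 93, 32, 62, 13, 2, 37, 48]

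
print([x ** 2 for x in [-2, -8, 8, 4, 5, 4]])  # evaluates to [4, 64, 64, 16, 25, 16]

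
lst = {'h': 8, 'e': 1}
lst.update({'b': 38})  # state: {'h': 8, 'e': 1, 'b': 38}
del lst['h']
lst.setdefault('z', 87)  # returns 87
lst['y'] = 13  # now {'e': 1, 'b': 38, 'z': 87, 'y': 13}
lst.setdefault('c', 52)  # 52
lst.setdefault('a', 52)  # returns 52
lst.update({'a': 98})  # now {'e': 1, 'b': 38, 'z': 87, 'y': 13, 'c': 52, 'a': 98}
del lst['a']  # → {'e': 1, 'b': 38, 'z': 87, 'y': 13, 'c': 52}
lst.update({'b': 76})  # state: {'e': 1, 'b': 76, 'z': 87, 'y': 13, 'c': 52}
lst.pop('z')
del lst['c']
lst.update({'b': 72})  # {'e': 1, 'b': 72, 'y': 13}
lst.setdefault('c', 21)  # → 21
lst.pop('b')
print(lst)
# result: {'e': 1, 'y': 13, 'c': 21}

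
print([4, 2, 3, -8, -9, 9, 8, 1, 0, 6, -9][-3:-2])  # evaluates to [0]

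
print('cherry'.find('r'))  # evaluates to 3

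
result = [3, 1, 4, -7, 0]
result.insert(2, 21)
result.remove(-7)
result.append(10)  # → [3, 1, 21, 4, 0, 10]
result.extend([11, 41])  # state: [3, 1, 21, 4, 0, 10, 11, 41]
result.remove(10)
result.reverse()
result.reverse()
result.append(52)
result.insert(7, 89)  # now [3, 1, 21, 4, 0, 11, 41, 89, 52]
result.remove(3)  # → [1, 21, 4, 0, 11, 41, 89, 52]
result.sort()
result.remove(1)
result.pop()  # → 89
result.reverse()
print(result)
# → [52, 41, 21, 11, 4, 0]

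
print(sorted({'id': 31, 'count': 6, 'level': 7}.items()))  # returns [('count', 6), ('id', 31), ('level', 7)]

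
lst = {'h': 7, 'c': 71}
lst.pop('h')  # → 7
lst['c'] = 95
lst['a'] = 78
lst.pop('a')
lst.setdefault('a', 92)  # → 92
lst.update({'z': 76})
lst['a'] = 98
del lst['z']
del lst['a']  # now {'c': 95}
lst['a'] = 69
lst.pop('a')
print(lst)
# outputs {'c': 95}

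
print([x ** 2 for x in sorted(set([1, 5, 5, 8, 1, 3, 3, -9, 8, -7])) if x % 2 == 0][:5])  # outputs [64]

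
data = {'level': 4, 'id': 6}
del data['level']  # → {'id': 6}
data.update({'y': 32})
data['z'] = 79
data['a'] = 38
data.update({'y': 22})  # {'id': 6, 'y': 22, 'z': 79, 'a': 38}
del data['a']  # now {'id': 6, 'y': 22, 'z': 79}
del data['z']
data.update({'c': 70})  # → {'id': 6, 'y': 22, 'c': 70}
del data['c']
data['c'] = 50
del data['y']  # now {'id': 6, 'c': 50}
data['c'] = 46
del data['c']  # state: {'id': 6}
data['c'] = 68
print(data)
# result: {'id': 6, 'c': 68}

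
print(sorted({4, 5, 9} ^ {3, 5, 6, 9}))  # [3, 4, 6]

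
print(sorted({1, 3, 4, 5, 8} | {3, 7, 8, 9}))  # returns [1, 3, 4, 5, 7, 8, 9]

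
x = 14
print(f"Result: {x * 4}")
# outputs Result: 56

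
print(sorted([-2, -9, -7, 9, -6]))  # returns [-9, -7, -6, -2, 9]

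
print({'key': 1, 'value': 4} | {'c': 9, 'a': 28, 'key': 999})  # {'key': 999, 'value': 4, 'c': 9, 'a': 28}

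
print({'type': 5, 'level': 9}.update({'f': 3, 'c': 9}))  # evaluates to None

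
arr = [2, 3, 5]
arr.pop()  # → 5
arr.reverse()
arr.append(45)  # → [3, 2, 45]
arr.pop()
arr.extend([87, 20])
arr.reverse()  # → [20, 87, 2, 3]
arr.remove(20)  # [87, 2, 3]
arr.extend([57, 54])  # [87, 2, 3, 57, 54]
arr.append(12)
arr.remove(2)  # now [87, 3, 57, 54, 12]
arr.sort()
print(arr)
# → [3, 12, 54, 57, 87]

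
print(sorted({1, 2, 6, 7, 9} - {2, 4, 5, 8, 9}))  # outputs [1, 6, 7]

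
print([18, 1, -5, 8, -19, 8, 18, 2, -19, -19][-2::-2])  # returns [-19, 18, -19, -5, 18]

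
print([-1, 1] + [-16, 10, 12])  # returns [-1, 1, -16, 10, 12]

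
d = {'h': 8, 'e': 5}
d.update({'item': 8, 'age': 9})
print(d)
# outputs {'h': 8, 'e': 5, 'item': 8, 'age': 9}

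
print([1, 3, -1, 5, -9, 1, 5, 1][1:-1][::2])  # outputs [3, 5, 1]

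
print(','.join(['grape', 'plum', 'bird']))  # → grape,plum,bird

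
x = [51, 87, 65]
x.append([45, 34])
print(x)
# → [51, 87, 65, [45, 34]]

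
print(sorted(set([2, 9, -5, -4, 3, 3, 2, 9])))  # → [-5, -4, 2, 3, 9]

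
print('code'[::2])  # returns cd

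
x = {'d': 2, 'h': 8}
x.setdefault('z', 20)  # 20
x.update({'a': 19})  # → {'d': 2, 'h': 8, 'z': 20, 'a': 19}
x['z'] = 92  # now {'d': 2, 'h': 8, 'z': 92, 'a': 19}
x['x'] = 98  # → {'d': 2, 'h': 8, 'z': 92, 'a': 19, 'x': 98}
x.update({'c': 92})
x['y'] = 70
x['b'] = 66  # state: {'d': 2, 'h': 8, 'z': 92, 'a': 19, 'x': 98, 'c': 92, 'y': 70, 'b': 66}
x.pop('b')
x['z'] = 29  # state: {'d': 2, 'h': 8, 'z': 29, 'a': 19, 'x': 98, 'c': 92, 'y': 70}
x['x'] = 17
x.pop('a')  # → 19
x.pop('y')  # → 70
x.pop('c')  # 92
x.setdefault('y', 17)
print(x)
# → {'d': 2, 'h': 8, 'z': 29, 'x': 17, 'y': 17}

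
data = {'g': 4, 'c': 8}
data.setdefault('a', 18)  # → 18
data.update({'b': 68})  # {'g': 4, 'c': 8, 'a': 18, 'b': 68}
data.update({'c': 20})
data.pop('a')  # 18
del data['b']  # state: {'g': 4, 'c': 20}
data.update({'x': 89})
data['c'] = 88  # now {'g': 4, 'c': 88, 'x': 89}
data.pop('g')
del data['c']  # {'x': 89}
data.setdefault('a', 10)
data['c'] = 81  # {'x': 89, 'a': 10, 'c': 81}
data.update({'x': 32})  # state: {'x': 32, 'a': 10, 'c': 81}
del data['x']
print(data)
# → {'a': 10, 'c': 81}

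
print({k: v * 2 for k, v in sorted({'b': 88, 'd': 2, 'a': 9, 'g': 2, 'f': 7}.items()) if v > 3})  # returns {'a': 18, 'b': 176, 'f': 14}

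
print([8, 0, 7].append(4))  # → None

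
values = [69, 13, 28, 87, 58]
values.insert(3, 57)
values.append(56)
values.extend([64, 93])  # [69, 13, 28, 57, 87, 58, 56, 64, 93]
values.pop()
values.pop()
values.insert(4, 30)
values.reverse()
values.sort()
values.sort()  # [13, 28, 30, 56, 57, 58, 69, 87]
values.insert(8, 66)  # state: [13, 28, 30, 56, 57, 58, 69, 87, 66]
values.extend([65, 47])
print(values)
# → [13, 28, 30, 56, 57, 58, 69, 87, 66, 65, 47]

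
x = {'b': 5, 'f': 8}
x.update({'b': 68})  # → {'b': 68, 'f': 8}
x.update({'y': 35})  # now {'b': 68, 'f': 8, 'y': 35}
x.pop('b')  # 68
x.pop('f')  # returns 8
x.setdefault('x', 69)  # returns 69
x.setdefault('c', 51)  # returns 51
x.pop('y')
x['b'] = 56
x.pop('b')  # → 56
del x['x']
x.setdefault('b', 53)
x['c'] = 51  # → {'c': 51, 'b': 53}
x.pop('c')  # 51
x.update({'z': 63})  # {'b': 53, 'z': 63}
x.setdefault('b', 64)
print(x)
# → {'b': 53, 'z': 63}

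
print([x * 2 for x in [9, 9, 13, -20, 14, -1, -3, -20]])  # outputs [18, 18, 26, -40, 28, -2, -6, -40]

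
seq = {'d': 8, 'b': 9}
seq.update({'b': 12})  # {'d': 8, 'b': 12}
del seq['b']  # {'d': 8}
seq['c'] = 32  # {'d': 8, 'c': 32}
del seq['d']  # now {'c': 32}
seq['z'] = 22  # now {'c': 32, 'z': 22}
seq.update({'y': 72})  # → {'c': 32, 'z': 22, 'y': 72}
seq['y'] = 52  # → {'c': 32, 'z': 22, 'y': 52}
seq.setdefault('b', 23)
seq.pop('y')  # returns 52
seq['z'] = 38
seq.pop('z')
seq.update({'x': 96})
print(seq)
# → {'c': 32, 'b': 23, 'x': 96}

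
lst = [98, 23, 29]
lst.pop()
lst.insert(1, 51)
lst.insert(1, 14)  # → [98, 14, 51, 23]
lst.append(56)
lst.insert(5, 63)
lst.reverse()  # [63, 56, 23, 51, 14, 98]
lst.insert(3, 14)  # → [63, 56, 23, 14, 51, 14, 98]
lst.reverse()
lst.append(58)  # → [98, 14, 51, 14, 23, 56, 63, 58]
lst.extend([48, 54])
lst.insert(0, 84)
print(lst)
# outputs [84, 98, 14, 51, 14, 23, 56, 63, 58, 48, 54]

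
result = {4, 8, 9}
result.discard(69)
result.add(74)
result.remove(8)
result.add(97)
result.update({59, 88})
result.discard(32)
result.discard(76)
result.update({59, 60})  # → {4, 9, 59, 60, 74, 88, 97}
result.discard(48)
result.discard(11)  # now {4, 9, 59, 60, 74, 88, 97}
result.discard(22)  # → {4, 9, 59, 60, 74, 88, 97}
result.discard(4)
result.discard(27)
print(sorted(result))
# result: [9, 59, 60, 74, 88, 97]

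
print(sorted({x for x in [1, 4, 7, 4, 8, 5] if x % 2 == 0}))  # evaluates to [4, 8]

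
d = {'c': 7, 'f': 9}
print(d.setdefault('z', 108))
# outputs 108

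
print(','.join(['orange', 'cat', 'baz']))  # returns orange,cat,baz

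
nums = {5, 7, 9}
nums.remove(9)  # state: {5, 7}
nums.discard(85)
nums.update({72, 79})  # {5, 7, 72, 79}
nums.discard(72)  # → {5, 7, 79}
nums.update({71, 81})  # {5, 7, 71, 79, 81}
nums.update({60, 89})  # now {5, 7, 60, 71, 79, 81, 89}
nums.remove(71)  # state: {5, 7, 60, 79, 81, 89}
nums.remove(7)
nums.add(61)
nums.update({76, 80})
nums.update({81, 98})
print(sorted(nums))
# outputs [5, 60, 61, 76, 79, 80, 81, 89, 98]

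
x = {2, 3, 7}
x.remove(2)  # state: {3, 7}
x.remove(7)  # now {3}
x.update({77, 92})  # {3, 77, 92}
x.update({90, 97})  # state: {3, 77, 90, 92, 97}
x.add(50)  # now {3, 50, 77, 90, 92, 97}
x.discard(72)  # {3, 50, 77, 90, 92, 97}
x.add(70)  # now {3, 50, 70, 77, 90, 92, 97}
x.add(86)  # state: {3, 50, 70, 77, 86, 90, 92, 97}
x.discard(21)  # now {3, 50, 70, 77, 86, 90, 92, 97}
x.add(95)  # {3, 50, 70, 77, 86, 90, 92, 95, 97}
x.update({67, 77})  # {3, 50, 67, 70, 77, 86, 90, 92, 95, 97}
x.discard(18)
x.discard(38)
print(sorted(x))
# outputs [3, 50, 67, 70, 77, 86, 90, 92, 95, 97]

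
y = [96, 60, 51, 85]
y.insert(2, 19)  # [96, 60, 19, 51, 85]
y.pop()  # 85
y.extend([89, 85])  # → [96, 60, 19, 51, 89, 85]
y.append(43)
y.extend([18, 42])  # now [96, 60, 19, 51, 89, 85, 43, 18, 42]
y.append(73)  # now [96, 60, 19, 51, 89, 85, 43, 18, 42, 73]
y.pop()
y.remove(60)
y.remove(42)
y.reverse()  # [18, 43, 85, 89, 51, 19, 96]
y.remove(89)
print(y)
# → [18, 43, 85, 51, 19, 96]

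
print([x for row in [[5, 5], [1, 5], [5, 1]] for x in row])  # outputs [5, 5, 1, 5, 5, 1]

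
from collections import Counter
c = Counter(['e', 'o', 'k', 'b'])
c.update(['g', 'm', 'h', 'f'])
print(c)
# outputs Counter({'e': 1, 'o': 1, 'k': 1, 'b': 1, 'g': 1, 'm': 1, 'h': 1, 'f': 1})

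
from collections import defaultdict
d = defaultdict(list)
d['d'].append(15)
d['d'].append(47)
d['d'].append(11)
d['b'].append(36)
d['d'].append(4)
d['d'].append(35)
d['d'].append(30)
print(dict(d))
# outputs {'d': [15, 47, 11, 4, 35, 30], 'b': [36]}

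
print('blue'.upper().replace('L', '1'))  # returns B1UE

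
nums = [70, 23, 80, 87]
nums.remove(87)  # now [70, 23, 80]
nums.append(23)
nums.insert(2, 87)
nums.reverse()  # [23, 80, 87, 23, 70]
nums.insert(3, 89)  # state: [23, 80, 87, 89, 23, 70]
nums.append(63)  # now [23, 80, 87, 89, 23, 70, 63]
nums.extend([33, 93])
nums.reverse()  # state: [93, 33, 63, 70, 23, 89, 87, 80, 23]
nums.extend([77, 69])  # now [93, 33, 63, 70, 23, 89, 87, 80, 23, 77, 69]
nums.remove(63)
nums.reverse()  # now [69, 77, 23, 80, 87, 89, 23, 70, 33, 93]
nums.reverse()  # [93, 33, 70, 23, 89, 87, 80, 23, 77, 69]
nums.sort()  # [23, 23, 33, 69, 70, 77, 80, 87, 89, 93]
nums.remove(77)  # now [23, 23, 33, 69, 70, 80, 87, 89, 93]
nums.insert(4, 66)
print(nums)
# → [23, 23, 33, 69, 66, 70, 80, 87, 89, 93]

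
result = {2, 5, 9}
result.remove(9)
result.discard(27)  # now {2, 5}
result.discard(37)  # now {2, 5}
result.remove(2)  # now {5}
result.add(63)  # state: {5, 63}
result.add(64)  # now {5, 63, 64}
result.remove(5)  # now {63, 64}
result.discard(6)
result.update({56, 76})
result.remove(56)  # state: {63, 64, 76}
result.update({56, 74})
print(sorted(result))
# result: [56, 63, 64, 74, 76]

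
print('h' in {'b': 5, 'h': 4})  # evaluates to True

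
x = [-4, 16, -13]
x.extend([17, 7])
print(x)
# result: [-4, 16, -13, 17, 7]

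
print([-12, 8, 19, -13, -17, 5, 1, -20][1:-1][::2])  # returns [8, -13, 5]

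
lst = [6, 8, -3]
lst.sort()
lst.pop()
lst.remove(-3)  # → [6]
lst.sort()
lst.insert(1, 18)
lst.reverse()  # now [18, 6]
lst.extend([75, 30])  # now [18, 6, 75, 30]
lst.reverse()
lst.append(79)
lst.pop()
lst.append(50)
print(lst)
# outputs [30, 75, 6, 18, 50]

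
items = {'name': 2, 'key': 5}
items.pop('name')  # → 2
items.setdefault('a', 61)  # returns 61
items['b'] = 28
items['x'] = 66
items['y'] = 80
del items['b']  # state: {'key': 5, 'a': 61, 'x': 66, 'y': 80}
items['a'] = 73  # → {'key': 5, 'a': 73, 'x': 66, 'y': 80}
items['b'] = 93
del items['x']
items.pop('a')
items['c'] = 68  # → {'key': 5, 'y': 80, 'b': 93, 'c': 68}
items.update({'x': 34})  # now {'key': 5, 'y': 80, 'b': 93, 'c': 68, 'x': 34}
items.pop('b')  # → 93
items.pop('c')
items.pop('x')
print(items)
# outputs {'key': 5, 'y': 80}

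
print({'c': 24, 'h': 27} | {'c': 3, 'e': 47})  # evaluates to {'c': 3, 'h': 27, 'e': 47}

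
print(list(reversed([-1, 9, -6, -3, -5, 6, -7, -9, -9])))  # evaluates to [-9, -9, -7, 6, -5, -3, -6, 9, -1]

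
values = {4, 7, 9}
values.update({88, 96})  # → {4, 7, 9, 88, 96}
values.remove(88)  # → {4, 7, 9, 96}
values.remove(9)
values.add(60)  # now {4, 7, 60, 96}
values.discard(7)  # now {4, 60, 96}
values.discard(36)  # {4, 60, 96}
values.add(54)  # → {4, 54, 60, 96}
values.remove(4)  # {54, 60, 96}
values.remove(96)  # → {54, 60}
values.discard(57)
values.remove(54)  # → {60}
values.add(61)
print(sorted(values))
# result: [60, 61]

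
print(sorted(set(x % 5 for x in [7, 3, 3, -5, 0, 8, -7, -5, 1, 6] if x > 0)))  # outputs [1, 2, 3]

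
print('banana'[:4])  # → bana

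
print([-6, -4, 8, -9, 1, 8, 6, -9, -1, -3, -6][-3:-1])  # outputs [-1, -3]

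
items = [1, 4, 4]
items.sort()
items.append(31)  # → [1, 4, 4, 31]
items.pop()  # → 31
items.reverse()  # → [4, 4, 1]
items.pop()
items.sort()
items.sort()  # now [4, 4]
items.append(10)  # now [4, 4, 10]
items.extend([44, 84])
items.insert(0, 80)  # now [80, 4, 4, 10, 44, 84]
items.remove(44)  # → [80, 4, 4, 10, 84]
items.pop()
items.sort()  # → [4, 4, 10, 80]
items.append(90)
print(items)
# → [4, 4, 10, 80, 90]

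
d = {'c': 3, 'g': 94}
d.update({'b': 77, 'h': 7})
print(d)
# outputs {'c': 3, 'g': 94, 'b': 77, 'h': 7}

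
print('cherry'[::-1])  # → yrrehc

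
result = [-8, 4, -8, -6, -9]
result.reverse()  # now [-9, -6, -8, 4, -8]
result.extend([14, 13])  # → [-9, -6, -8, 4, -8, 14, 13]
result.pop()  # 13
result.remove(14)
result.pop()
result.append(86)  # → [-9, -6, -8, 4, 86]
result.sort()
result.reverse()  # [86, 4, -6, -8, -9]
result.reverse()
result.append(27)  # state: [-9, -8, -6, 4, 86, 27]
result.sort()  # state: [-9, -8, -6, 4, 27, 86]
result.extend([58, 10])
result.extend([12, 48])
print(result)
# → [-9, -8, -6, 4, 27, 86, 58, 10, 12, 48]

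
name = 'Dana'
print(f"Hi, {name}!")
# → Hi, Dana!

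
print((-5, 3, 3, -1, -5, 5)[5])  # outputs 5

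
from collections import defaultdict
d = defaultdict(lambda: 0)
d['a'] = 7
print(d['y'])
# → 0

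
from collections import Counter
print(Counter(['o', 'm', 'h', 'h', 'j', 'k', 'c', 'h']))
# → Counter({'h': 3, 'o': 1, 'm': 1, 'j': 1, 'k': 1, 'c': 1})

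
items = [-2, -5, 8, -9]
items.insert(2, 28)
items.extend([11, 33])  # [-2, -5, 28, 8, -9, 11, 33]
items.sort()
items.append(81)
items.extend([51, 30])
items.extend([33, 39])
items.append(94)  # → [-9, -5, -2, 8, 11, 28, 33, 81, 51, 30, 33, 39, 94]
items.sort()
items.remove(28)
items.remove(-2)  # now [-9, -5, 8, 11, 30, 33, 33, 39, 51, 81, 94]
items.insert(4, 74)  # [-9, -5, 8, 11, 74, 30, 33, 33, 39, 51, 81, 94]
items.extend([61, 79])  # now [-9, -5, 8, 11, 74, 30, 33, 33, 39, 51, 81, 94, 61, 79]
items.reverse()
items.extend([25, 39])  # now [79, 61, 94, 81, 51, 39, 33, 33, 30, 74, 11, 8, -5, -9, 25, 39]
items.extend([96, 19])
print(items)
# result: [79, 61, 94, 81, 51, 39, 33, 33, 30, 74, 11, 8, -5, -9, 25, 39, 96, 19]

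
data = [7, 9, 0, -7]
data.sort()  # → [-7, 0, 7, 9]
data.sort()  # [-7, 0, 7, 9]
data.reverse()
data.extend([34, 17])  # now [9, 7, 0, -7, 34, 17]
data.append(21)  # [9, 7, 0, -7, 34, 17, 21]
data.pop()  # 21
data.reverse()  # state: [17, 34, -7, 0, 7, 9]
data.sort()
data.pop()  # 34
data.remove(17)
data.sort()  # [-7, 0, 7, 9]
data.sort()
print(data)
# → [-7, 0, 7, 9]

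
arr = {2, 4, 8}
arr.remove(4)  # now {2, 8}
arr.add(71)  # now {2, 8, 71}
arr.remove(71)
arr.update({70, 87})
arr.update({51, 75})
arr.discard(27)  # {2, 8, 51, 70, 75, 87}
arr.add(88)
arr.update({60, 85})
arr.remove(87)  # {2, 8, 51, 60, 70, 75, 85, 88}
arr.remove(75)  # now {2, 8, 51, 60, 70, 85, 88}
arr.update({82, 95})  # {2, 8, 51, 60, 70, 82, 85, 88, 95}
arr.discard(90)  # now {2, 8, 51, 60, 70, 82, 85, 88, 95}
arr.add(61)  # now {2, 8, 51, 60, 61, 70, 82, 85, 88, 95}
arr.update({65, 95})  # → {2, 8, 51, 60, 61, 65, 70, 82, 85, 88, 95}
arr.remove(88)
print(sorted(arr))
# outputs [2, 8, 51, 60, 61, 65, 70, 82, 85, 95]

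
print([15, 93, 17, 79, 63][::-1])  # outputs [63, 79, 17, 93, 15]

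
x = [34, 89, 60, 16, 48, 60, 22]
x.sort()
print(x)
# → [16, 22, 34, 48, 60, 60, 89]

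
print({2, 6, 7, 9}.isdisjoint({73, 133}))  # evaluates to True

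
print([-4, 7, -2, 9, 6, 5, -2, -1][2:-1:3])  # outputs [-2, 5]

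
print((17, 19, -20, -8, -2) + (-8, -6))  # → (17, 19, -20, -8, -2, -8, -6)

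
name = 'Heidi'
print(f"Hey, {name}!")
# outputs Hey, Heidi!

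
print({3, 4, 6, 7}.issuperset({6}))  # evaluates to True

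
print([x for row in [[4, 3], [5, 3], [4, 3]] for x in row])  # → [4, 3, 5, 3, 4, 3]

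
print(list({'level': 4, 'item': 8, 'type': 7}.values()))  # [4, 8, 7]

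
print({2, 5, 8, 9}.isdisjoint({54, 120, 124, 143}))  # True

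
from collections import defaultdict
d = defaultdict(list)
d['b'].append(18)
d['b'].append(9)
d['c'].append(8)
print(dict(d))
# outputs {'b': [18, 9], 'c': [8]}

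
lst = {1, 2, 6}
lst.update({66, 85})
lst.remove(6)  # {1, 2, 66, 85}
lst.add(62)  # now {1, 2, 62, 66, 85}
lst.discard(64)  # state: {1, 2, 62, 66, 85}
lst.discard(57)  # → {1, 2, 62, 66, 85}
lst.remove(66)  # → {1, 2, 62, 85}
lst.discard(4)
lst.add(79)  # {1, 2, 62, 79, 85}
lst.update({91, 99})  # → {1, 2, 62, 79, 85, 91, 99}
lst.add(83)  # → {1, 2, 62, 79, 83, 85, 91, 99}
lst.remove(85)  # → {1, 2, 62, 79, 83, 91, 99}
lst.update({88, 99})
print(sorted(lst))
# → [1, 2, 62, 79, 83, 88, 91, 99]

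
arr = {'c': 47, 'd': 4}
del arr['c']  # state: {'d': 4}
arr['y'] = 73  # {'d': 4, 'y': 73}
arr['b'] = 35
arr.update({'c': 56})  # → {'d': 4, 'y': 73, 'b': 35, 'c': 56}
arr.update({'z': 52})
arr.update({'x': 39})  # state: {'d': 4, 'y': 73, 'b': 35, 'c': 56, 'z': 52, 'x': 39}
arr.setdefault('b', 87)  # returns 35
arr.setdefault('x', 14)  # 39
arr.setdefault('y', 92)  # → 73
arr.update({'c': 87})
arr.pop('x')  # 39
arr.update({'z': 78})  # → {'d': 4, 'y': 73, 'b': 35, 'c': 87, 'z': 78}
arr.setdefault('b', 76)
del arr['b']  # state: {'d': 4, 'y': 73, 'c': 87, 'z': 78}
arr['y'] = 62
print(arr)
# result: {'d': 4, 'y': 62, 'c': 87, 'z': 78}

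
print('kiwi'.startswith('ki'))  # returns True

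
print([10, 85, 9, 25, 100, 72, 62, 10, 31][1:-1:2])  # [85, 25, 72, 10]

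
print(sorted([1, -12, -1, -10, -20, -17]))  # [-20, -17, -12, -10, -1, 1]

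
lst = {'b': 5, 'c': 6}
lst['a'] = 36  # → {'b': 5, 'c': 6, 'a': 36}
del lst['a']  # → {'b': 5, 'c': 6}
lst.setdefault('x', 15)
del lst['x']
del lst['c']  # {'b': 5}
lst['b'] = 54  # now {'b': 54}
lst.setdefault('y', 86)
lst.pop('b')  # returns 54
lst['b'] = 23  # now {'y': 86, 'b': 23}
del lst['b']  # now {'y': 86}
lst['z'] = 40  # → {'y': 86, 'z': 40}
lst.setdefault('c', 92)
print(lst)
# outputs {'y': 86, 'z': 40, 'c': 92}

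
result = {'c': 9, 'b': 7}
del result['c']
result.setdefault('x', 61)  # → 61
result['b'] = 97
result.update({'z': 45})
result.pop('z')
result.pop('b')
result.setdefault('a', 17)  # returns 17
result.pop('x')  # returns 61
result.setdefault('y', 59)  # 59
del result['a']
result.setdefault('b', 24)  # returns 24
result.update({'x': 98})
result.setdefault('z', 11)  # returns 11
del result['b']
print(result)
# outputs {'y': 59, 'x': 98, 'z': 11}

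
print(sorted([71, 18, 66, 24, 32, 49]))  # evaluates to [18, 24, 32, 49, 66, 71]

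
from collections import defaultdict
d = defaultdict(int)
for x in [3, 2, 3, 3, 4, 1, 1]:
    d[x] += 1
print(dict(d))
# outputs {3: 3, 2: 1, 4: 1, 1: 2}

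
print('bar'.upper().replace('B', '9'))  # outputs 9AR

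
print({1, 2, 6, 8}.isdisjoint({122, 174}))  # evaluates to True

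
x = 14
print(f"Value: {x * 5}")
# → Value: 70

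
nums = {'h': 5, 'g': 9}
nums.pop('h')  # 5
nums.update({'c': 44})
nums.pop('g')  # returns 9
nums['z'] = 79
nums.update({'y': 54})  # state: {'c': 44, 'z': 79, 'y': 54}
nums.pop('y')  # 54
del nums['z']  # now {'c': 44}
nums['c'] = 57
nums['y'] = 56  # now {'c': 57, 'y': 56}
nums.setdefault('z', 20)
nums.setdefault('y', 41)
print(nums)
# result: {'c': 57, 'y': 56, 'z': 20}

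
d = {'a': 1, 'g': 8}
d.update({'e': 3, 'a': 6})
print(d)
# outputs {'a': 6, 'g': 8, 'e': 3}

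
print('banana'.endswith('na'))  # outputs True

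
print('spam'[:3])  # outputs spa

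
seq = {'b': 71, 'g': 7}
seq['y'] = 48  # {'b': 71, 'g': 7, 'y': 48}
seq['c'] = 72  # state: {'b': 71, 'g': 7, 'y': 48, 'c': 72}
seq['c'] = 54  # {'b': 71, 'g': 7, 'y': 48, 'c': 54}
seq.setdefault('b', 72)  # 71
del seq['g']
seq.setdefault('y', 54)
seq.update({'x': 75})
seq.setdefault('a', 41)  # 41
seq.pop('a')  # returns 41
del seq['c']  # {'b': 71, 'y': 48, 'x': 75}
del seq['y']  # {'b': 71, 'x': 75}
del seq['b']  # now {'x': 75}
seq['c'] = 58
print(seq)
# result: {'x': 75, 'c': 58}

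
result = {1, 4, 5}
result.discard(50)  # {1, 4, 5}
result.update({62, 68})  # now {1, 4, 5, 62, 68}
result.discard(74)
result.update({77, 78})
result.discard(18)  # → {1, 4, 5, 62, 68, 77, 78}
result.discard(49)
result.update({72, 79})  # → {1, 4, 5, 62, 68, 72, 77, 78, 79}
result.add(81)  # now {1, 4, 5, 62, 68, 72, 77, 78, 79, 81}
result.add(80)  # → {1, 4, 5, 62, 68, 72, 77, 78, 79, 80, 81}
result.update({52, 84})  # {1, 4, 5, 52, 62, 68, 72, 77, 78, 79, 80, 81, 84}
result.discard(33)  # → {1, 4, 5, 52, 62, 68, 72, 77, 78, 79, 80, 81, 84}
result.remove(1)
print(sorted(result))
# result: [4, 5, 52, 62, 68, 72, 77, 78, 79, 80, 81, 84]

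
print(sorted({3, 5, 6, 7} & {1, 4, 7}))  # [7]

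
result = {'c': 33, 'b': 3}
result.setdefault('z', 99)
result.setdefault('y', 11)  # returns 11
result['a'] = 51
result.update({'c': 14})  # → {'c': 14, 'b': 3, 'z': 99, 'y': 11, 'a': 51}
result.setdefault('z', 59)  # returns 99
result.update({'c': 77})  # {'c': 77, 'b': 3, 'z': 99, 'y': 11, 'a': 51}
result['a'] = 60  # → {'c': 77, 'b': 3, 'z': 99, 'y': 11, 'a': 60}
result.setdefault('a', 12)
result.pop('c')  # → 77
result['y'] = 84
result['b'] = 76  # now {'b': 76, 'z': 99, 'y': 84, 'a': 60}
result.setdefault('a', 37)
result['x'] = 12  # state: {'b': 76, 'z': 99, 'y': 84, 'a': 60, 'x': 12}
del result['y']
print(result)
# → {'b': 76, 'z': 99, 'a': 60, 'x': 12}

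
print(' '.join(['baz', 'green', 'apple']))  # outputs baz green apple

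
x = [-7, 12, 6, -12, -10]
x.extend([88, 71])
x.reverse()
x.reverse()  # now [-7, 12, 6, -12, -10, 88, 71]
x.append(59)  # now [-7, 12, 6, -12, -10, 88, 71, 59]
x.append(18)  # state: [-7, 12, 6, -12, -10, 88, 71, 59, 18]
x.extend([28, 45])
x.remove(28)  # [-7, 12, 6, -12, -10, 88, 71, 59, 18, 45]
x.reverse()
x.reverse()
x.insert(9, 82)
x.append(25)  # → [-7, 12, 6, -12, -10, 88, 71, 59, 18, 82, 45, 25]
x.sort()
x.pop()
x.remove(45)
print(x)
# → [-12, -10, -7, 6, 12, 18, 25, 59, 71, 82]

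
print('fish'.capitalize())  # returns Fish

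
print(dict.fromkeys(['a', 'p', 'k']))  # {'a': None, 'p': None, 'k': None}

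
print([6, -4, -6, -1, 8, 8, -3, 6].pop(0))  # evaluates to 6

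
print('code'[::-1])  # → edoc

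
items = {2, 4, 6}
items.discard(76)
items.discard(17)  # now {2, 4, 6}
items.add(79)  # {2, 4, 6, 79}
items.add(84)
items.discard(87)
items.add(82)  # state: {2, 4, 6, 79, 82, 84}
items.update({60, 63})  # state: {2, 4, 6, 60, 63, 79, 82, 84}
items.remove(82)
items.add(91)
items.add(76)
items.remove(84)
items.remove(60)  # {2, 4, 6, 63, 76, 79, 91}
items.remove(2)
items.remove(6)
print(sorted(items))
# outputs [4, 63, 76, 79, 91]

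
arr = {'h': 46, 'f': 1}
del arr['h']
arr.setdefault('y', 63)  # 63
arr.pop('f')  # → 1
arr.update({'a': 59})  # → {'y': 63, 'a': 59}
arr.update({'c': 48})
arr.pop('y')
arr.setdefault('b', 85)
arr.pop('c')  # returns 48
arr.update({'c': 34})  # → {'a': 59, 'b': 85, 'c': 34}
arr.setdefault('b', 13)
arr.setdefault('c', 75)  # 34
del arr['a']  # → {'b': 85, 'c': 34}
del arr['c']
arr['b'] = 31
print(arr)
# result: {'b': 31}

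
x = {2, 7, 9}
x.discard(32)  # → {2, 7, 9}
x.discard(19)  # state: {2, 7, 9}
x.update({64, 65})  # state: {2, 7, 9, 64, 65}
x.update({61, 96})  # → {2, 7, 9, 61, 64, 65, 96}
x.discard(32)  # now {2, 7, 9, 61, 64, 65, 96}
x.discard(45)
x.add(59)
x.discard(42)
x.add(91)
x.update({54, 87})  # {2, 7, 9, 54, 59, 61, 64, 65, 87, 91, 96}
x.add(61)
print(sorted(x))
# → [2, 7, 9, 54, 59, 61, 64, 65, 87, 91, 96]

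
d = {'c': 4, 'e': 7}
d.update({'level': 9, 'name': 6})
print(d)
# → {'c': 4, 'e': 7, 'level': 9, 'name': 6}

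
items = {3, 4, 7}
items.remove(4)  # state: {3, 7}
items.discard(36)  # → {3, 7}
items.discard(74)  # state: {3, 7}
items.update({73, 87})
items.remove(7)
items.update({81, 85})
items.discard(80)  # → {3, 73, 81, 85, 87}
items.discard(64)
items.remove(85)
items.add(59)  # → {3, 59, 73, 81, 87}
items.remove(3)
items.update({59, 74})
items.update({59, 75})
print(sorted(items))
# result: [59, 73, 74, 75, 81, 87]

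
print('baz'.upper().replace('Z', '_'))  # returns BA_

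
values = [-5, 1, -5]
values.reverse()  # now [-5, 1, -5]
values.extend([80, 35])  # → [-5, 1, -5, 80, 35]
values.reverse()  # [35, 80, -5, 1, -5]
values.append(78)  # [35, 80, -5, 1, -5, 78]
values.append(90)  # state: [35, 80, -5, 1, -5, 78, 90]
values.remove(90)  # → [35, 80, -5, 1, -5, 78]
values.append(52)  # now [35, 80, -5, 1, -5, 78, 52]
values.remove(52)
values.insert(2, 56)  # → [35, 80, 56, -5, 1, -5, 78]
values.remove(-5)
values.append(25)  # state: [35, 80, 56, 1, -5, 78, 25]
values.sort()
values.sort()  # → [-5, 1, 25, 35, 56, 78, 80]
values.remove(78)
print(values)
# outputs [-5, 1, 25, 35, 56, 80]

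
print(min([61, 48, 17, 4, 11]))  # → 4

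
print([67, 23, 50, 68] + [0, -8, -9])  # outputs [67, 23, 50, 68, 0, -8, -9]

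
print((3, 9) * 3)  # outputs (3, 9, 3, 9, 3, 9)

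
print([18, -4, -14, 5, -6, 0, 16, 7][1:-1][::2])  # [-4, 5, 0]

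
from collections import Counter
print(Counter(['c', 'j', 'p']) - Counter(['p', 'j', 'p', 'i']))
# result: Counter({'c': 1})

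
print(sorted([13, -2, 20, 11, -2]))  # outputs [-2, -2, 11, 13, 20]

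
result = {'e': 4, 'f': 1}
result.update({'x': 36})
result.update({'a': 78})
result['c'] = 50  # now {'e': 4, 'f': 1, 'x': 36, 'a': 78, 'c': 50}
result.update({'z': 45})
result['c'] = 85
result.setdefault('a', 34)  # 78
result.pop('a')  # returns 78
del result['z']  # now {'e': 4, 'f': 1, 'x': 36, 'c': 85}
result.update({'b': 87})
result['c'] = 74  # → {'e': 4, 'f': 1, 'x': 36, 'c': 74, 'b': 87}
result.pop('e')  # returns 4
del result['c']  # {'f': 1, 'x': 36, 'b': 87}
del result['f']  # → {'x': 36, 'b': 87}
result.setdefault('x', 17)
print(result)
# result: {'x': 36, 'b': 87}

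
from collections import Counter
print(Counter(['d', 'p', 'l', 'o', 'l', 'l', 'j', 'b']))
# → Counter({'l': 3, 'd': 1, 'p': 1, 'o': 1, 'j': 1, 'b': 1})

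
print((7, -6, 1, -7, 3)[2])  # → 1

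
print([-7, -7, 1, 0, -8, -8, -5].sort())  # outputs None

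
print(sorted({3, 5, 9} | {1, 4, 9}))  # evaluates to [1, 3, 4, 5, 9]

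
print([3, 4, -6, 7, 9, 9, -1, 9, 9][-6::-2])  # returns [7, 4]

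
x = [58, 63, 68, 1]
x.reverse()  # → [1, 68, 63, 58]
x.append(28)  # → [1, 68, 63, 58, 28]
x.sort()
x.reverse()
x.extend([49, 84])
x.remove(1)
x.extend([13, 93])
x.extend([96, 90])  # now [68, 63, 58, 28, 49, 84, 13, 93, 96, 90]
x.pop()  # 90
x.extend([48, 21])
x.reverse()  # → [21, 48, 96, 93, 13, 84, 49, 28, 58, 63, 68]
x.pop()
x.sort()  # [13, 21, 28, 48, 49, 58, 63, 84, 93, 96]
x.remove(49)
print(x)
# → [13, 21, 28, 48, 58, 63, 84, 93, 96]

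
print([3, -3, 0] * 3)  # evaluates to [3, -3, 0, 3, -3, 0, 3, -3, 0]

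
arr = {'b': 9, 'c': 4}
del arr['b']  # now {'c': 4}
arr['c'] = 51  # {'c': 51}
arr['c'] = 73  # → {'c': 73}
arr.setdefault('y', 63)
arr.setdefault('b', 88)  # 88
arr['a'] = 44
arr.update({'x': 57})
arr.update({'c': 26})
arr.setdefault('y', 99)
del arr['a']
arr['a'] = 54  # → {'c': 26, 'y': 63, 'b': 88, 'x': 57, 'a': 54}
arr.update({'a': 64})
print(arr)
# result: {'c': 26, 'y': 63, 'b': 88, 'x': 57, 'a': 64}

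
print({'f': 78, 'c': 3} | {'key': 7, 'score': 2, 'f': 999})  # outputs {'f': 999, 'c': 3, 'key': 7, 'score': 2}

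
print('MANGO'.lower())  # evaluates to mango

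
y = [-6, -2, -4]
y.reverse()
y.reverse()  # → [-6, -2, -4]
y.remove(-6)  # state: [-2, -4]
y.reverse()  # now [-4, -2]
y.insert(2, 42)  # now [-4, -2, 42]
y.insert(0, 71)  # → [71, -4, -2, 42]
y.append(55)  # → [71, -4, -2, 42, 55]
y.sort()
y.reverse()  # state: [71, 55, 42, -2, -4]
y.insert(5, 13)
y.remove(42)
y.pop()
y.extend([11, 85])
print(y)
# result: [71, 55, -2, -4, 11, 85]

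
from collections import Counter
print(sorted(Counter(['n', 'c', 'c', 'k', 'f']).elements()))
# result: ['c', 'c', 'f', 'k', 'n']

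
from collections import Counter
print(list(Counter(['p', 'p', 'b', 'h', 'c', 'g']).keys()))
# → ['p', 'b', 'h', 'c', 'g']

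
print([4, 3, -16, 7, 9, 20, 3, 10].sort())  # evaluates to None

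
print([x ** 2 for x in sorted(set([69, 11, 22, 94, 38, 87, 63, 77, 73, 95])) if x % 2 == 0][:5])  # [484, 1444, 8836]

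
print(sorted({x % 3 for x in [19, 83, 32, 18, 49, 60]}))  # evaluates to [0, 1, 2]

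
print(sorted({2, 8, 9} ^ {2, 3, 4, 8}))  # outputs [3, 4, 9]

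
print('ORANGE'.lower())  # orange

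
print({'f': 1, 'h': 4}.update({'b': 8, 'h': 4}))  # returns None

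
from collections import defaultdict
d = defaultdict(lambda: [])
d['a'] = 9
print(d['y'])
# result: []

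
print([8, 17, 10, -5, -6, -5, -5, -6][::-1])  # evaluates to [-6, -5, -5, -6, -5, 10, 17, 8]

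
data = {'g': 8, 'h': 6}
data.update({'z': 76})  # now {'g': 8, 'h': 6, 'z': 76}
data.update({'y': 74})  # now {'g': 8, 'h': 6, 'z': 76, 'y': 74}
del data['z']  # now {'g': 8, 'h': 6, 'y': 74}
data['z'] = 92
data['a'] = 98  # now {'g': 8, 'h': 6, 'y': 74, 'z': 92, 'a': 98}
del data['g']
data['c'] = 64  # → {'h': 6, 'y': 74, 'z': 92, 'a': 98, 'c': 64}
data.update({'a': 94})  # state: {'h': 6, 'y': 74, 'z': 92, 'a': 94, 'c': 64}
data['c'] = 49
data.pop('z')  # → 92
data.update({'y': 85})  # {'h': 6, 'y': 85, 'a': 94, 'c': 49}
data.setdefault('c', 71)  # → 49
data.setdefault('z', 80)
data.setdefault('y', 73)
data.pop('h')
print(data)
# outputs {'y': 85, 'a': 94, 'c': 49, 'z': 80}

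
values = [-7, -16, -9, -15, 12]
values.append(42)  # [-7, -16, -9, -15, 12, 42]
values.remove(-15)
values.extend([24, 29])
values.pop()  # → 29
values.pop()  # 24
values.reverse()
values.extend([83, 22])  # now [42, 12, -9, -16, -7, 83, 22]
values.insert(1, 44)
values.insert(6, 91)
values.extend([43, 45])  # [42, 44, 12, -9, -16, -7, 91, 83, 22, 43, 45]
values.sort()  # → [-16, -9, -7, 12, 22, 42, 43, 44, 45, 83, 91]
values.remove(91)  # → [-16, -9, -7, 12, 22, 42, 43, 44, 45, 83]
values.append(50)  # [-16, -9, -7, 12, 22, 42, 43, 44, 45, 83, 50]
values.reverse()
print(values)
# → [50, 83, 45, 44, 43, 42, 22, 12, -7, -9, -16]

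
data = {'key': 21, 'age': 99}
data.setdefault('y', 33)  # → 33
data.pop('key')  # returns 21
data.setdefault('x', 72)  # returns 72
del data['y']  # {'age': 99, 'x': 72}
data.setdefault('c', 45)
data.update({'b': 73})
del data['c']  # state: {'age': 99, 'x': 72, 'b': 73}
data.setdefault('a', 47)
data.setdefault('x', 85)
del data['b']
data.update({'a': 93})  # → {'age': 99, 'x': 72, 'a': 93}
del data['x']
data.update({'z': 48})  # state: {'age': 99, 'a': 93, 'z': 48}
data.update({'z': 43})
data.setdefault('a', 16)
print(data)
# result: {'age': 99, 'a': 93, 'z': 43}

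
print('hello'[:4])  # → hell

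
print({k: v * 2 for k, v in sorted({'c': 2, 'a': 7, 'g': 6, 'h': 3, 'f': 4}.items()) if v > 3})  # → {'a': 14, 'f': 8, 'g': 12}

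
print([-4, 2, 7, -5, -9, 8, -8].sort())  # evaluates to None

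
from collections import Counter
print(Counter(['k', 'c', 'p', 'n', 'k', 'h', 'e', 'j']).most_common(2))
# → [('k', 2), ('c', 1)]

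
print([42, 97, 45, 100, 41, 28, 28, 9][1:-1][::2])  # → [97, 100, 28]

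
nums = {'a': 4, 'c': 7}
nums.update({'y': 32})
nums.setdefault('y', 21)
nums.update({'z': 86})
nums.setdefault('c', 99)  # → 7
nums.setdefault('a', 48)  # 4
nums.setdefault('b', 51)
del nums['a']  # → {'c': 7, 'y': 32, 'z': 86, 'b': 51}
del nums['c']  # {'y': 32, 'z': 86, 'b': 51}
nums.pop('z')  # 86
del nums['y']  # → {'b': 51}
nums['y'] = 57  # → {'b': 51, 'y': 57}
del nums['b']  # {'y': 57}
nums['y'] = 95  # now {'y': 95}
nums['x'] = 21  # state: {'y': 95, 'x': 21}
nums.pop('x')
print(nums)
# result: {'y': 95}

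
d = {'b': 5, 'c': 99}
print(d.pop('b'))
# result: 5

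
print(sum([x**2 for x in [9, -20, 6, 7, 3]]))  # 575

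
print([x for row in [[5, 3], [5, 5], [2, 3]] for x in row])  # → [5, 3, 5, 5, 2, 3]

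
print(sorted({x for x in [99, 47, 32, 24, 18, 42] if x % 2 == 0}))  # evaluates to [18, 24, 32, 42]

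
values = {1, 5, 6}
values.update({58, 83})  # {1, 5, 6, 58, 83}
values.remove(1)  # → {5, 6, 58, 83}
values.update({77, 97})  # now {5, 6, 58, 77, 83, 97}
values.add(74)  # {5, 6, 58, 74, 77, 83, 97}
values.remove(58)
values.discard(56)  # {5, 6, 74, 77, 83, 97}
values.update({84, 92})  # {5, 6, 74, 77, 83, 84, 92, 97}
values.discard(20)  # {5, 6, 74, 77, 83, 84, 92, 97}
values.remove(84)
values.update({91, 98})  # {5, 6, 74, 77, 83, 91, 92, 97, 98}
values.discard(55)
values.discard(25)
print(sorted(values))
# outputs [5, 6, 74, 77, 83, 91, 92, 97, 98]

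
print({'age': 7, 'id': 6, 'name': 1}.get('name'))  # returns 1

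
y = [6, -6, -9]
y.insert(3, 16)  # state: [6, -6, -9, 16]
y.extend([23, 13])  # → [6, -6, -9, 16, 23, 13]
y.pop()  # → 13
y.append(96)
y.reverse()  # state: [96, 23, 16, -9, -6, 6]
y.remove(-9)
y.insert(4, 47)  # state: [96, 23, 16, -6, 47, 6]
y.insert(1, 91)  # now [96, 91, 23, 16, -6, 47, 6]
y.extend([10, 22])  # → [96, 91, 23, 16, -6, 47, 6, 10, 22]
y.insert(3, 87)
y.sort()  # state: [-6, 6, 10, 16, 22, 23, 47, 87, 91, 96]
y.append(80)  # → [-6, 6, 10, 16, 22, 23, 47, 87, 91, 96, 80]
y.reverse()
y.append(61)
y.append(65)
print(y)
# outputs [80, 96, 91, 87, 47, 23, 22, 16, 10, 6, -6, 61, 65]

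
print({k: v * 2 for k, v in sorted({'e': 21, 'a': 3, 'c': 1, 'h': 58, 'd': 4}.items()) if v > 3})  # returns {'d': 8, 'e': 42, 'h': 116}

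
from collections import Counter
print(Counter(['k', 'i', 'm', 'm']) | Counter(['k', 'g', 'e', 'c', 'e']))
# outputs Counter({'m': 2, 'e': 2, 'k': 1, 'i': 1, 'g': 1, 'c': 1})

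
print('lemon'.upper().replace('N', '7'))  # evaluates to LEMO7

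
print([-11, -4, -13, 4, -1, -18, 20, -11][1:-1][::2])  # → [-4, 4, -18]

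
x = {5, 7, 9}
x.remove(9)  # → {5, 7}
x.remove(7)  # {5}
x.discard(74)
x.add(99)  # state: {5, 99}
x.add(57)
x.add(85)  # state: {5, 57, 85, 99}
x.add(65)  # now {5, 57, 65, 85, 99}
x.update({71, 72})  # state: {5, 57, 65, 71, 72, 85, 99}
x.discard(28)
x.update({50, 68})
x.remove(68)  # {5, 50, 57, 65, 71, 72, 85, 99}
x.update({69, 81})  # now {5, 50, 57, 65, 69, 71, 72, 81, 85, 99}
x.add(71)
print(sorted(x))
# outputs [5, 50, 57, 65, 69, 71, 72, 81, 85, 99]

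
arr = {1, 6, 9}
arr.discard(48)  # {1, 6, 9}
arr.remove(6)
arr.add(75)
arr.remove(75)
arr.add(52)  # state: {1, 9, 52}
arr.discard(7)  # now {1, 9, 52}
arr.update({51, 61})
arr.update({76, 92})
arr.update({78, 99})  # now {1, 9, 51, 52, 61, 76, 78, 92, 99}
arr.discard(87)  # {1, 9, 51, 52, 61, 76, 78, 92, 99}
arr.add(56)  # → {1, 9, 51, 52, 56, 61, 76, 78, 92, 99}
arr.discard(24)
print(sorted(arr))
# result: [1, 9, 51, 52, 56, 61, 76, 78, 92, 99]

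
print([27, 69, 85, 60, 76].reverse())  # None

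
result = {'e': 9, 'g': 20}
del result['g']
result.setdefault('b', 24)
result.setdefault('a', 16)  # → 16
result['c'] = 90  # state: {'e': 9, 'b': 24, 'a': 16, 'c': 90}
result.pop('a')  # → 16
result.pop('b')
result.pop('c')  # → 90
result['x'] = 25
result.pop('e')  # 9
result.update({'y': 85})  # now {'x': 25, 'y': 85}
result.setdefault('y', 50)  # 85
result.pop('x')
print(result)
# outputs {'y': 85}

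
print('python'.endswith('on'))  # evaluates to True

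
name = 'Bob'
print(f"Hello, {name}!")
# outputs Hello, Bob!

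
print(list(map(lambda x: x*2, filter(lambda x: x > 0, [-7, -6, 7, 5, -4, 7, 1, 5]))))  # [14, 10, 14, 2, 10]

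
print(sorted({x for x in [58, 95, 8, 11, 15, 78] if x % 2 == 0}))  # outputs [8, 58, 78]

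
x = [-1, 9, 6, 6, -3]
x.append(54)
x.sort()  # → [-3, -1, 6, 6, 9, 54]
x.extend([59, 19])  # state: [-3, -1, 6, 6, 9, 54, 59, 19]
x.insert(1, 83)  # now [-3, 83, -1, 6, 6, 9, 54, 59, 19]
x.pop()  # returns 19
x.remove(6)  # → [-3, 83, -1, 6, 9, 54, 59]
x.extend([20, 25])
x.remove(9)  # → [-3, 83, -1, 6, 54, 59, 20, 25]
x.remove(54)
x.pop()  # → 25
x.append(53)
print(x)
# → [-3, 83, -1, 6, 59, 20, 53]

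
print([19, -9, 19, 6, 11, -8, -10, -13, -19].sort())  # None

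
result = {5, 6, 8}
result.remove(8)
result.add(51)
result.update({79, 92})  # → {5, 6, 51, 79, 92}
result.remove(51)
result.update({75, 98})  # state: {5, 6, 75, 79, 92, 98}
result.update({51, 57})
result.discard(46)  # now {5, 6, 51, 57, 75, 79, 92, 98}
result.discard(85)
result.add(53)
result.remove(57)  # {5, 6, 51, 53, 75, 79, 92, 98}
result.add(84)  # {5, 6, 51, 53, 75, 79, 84, 92, 98}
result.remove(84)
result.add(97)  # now {5, 6, 51, 53, 75, 79, 92, 97, 98}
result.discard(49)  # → {5, 6, 51, 53, 75, 79, 92, 97, 98}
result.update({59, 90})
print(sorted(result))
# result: [5, 6, 51, 53, 59, 75, 79, 90, 92, 97, 98]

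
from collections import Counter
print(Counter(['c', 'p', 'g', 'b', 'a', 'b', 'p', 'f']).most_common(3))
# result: [('p', 2), ('b', 2), ('c', 1)]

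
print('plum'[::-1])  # mulp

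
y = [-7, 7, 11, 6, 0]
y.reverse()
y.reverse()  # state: [-7, 7, 11, 6, 0]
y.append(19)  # [-7, 7, 11, 6, 0, 19]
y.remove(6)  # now [-7, 7, 11, 0, 19]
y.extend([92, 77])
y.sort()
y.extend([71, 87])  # [-7, 0, 7, 11, 19, 77, 92, 71, 87]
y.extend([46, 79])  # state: [-7, 0, 7, 11, 19, 77, 92, 71, 87, 46, 79]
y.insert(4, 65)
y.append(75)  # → [-7, 0, 7, 11, 65, 19, 77, 92, 71, 87, 46, 79, 75]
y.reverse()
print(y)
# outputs [75, 79, 46, 87, 71, 92, 77, 19, 65, 11, 7, 0, -7]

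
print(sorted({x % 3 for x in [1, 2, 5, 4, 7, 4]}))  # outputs [1, 2]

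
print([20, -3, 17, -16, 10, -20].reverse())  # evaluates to None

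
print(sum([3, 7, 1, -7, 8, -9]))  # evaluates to 3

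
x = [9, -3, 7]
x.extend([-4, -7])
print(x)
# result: [9, -3, 7, -4, -7]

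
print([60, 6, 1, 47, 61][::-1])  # [61, 47, 1, 6, 60]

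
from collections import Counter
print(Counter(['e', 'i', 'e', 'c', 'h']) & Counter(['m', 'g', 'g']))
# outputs Counter()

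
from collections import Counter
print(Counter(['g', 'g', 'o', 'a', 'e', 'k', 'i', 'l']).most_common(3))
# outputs [('g', 2), ('o', 1), ('a', 1)]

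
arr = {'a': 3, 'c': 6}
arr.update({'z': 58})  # {'a': 3, 'c': 6, 'z': 58}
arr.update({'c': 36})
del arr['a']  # {'c': 36, 'z': 58}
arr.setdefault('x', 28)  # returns 28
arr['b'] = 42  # {'c': 36, 'z': 58, 'x': 28, 'b': 42}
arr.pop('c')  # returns 36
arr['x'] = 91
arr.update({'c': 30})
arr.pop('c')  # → 30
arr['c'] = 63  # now {'z': 58, 'x': 91, 'b': 42, 'c': 63}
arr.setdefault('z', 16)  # 58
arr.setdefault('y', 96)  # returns 96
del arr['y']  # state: {'z': 58, 'x': 91, 'b': 42, 'c': 63}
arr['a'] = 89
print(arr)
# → {'z': 58, 'x': 91, 'b': 42, 'c': 63, 'a': 89}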